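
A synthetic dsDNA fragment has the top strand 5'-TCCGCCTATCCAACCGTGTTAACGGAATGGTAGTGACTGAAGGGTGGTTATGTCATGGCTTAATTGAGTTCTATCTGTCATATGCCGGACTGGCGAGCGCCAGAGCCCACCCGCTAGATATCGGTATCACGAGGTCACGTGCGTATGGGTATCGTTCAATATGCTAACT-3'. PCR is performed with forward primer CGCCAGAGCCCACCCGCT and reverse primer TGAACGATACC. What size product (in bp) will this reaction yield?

Scanning the template, CGCCAGAGCCCACCCGCT occurs at positions 98–115; this primer anneals to the bottom strand there with its 3' end pointing downstream.
Reverse complement of the reverse primer: GGTATCGTTCA. This occurs on the top strand at positions 148–158.
Product length = (reverse-primer end) − (forward-primer start) + 1 = 158 − 98 + 1 = 61 bp.

61 bp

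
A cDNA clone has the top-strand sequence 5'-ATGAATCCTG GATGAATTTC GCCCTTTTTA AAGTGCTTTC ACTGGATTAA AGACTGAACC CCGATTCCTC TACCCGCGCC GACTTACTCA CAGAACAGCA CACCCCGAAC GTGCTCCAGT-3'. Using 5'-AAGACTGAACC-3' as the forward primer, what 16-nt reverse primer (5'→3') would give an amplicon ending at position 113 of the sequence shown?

The forward primer binds at positions 50–60; the product's 3' end on the top strand is position 113.
The reverse primer anneals to the top strand over positions 98–113, i.e. to GCACACCCCGAACGTG.
Its sequence written 5'→3' is the reverse complement: CACGTTCGGGGTGTGC.

5'-CACGTTCGGGGTGTGC-3'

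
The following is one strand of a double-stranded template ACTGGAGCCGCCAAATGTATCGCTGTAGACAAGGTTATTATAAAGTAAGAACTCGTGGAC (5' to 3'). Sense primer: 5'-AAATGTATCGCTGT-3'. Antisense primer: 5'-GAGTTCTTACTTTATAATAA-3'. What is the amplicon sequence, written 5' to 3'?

5'-AAATGTATCGCTGTAGACAAGGTTATTATAAAGTAAGAACTC-3'

The forward primer matches the template at positions 13–26.
Reverse complement of the reverse primer: TTATTATAAAGTAAGAACTC. This occurs on the top strand at positions 35–54.
The product is the template from position 13 through 54 (42 bp).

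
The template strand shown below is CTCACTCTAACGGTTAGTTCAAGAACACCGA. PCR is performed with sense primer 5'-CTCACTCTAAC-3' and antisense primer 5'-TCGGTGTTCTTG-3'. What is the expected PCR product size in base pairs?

The forward primer matches the template at positions 1–11.
The reverse primer's reverse complement is CAAGAACACCGA, which matches the template at positions 20–31.
The product runs from position 1 to position 31, so its length is 31 − 1 + 1 = 31 bp.

31 bp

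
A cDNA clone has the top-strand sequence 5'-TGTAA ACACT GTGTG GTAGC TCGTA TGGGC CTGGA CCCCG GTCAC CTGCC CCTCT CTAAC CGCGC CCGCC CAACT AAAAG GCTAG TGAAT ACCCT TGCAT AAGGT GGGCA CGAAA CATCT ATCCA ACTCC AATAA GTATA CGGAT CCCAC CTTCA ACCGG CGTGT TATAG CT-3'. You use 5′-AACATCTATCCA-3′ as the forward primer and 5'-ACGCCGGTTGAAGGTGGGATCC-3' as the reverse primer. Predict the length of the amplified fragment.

50 bp

The forward primer matches the template at positions 114–125.
The reverse primer's reverse complement is GGATCCCACCTTCAACCGGCGT, which matches the template at positions 142–163.
Amplicon spans positions 114–163: 50 bp.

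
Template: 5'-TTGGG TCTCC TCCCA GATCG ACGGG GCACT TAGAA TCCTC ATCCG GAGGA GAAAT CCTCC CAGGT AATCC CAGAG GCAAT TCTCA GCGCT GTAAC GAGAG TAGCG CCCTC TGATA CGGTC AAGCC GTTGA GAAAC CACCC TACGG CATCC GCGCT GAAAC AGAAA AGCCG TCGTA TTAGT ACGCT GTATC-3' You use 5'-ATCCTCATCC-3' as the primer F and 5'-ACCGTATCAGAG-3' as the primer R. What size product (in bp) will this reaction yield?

Forward primer ATCCTCATCC is found on the top strand at positions 35–44.
The reverse primer's reverse complement is CTCTGATACGGT, which matches the template at positions 108–119.
Product length = (reverse-primer end) − (forward-primer start) + 1 = 119 − 35 + 1 = 85 bp.

85 bp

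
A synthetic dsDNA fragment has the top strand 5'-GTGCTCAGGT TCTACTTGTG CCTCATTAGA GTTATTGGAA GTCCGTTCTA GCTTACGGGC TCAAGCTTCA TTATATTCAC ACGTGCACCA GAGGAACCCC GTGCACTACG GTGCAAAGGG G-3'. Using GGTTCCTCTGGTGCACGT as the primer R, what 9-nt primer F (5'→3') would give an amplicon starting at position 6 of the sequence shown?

The reverse primer's reverse complement ACGTGCACCAGAGGAACC matches the template at positions 81–98; the product starts at position 6.
The forward primer is identical to the top strand over positions 6–14: CAGGTTCTA.

5'-CAGGTTCTA-3'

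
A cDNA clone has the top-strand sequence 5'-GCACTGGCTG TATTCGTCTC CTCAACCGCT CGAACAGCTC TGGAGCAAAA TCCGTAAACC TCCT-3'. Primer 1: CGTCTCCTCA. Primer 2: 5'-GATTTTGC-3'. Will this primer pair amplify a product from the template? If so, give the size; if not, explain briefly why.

Yes — a 38 bp product.

Primer 1 (CGTCTCCTCA) matches the top strand at positions 15–24; it acts as a forward primer.
Primer 2's reverse complement is GCAAAATC, matching the top strand at positions 45–52; it acts as a reverse primer.
The 3' ends face each other across positions 15–52, giving a 38 bp product.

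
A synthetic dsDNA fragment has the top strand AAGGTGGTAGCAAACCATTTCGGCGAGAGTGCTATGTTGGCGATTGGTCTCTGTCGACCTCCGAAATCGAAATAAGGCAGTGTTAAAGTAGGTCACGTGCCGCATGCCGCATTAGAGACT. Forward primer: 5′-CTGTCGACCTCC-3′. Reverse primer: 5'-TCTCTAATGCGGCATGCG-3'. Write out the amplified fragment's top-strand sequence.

Forward primer CTGTCGACCTCC is found on the top strand at positions 51–62.
The reverse primer's reverse complement is CGCATGCCGCATTAGAGA, which matches the template at positions 101–118.
The product is the template from position 51 through 118 (68 bp).

5'-CTGTCGACCTCCGAAATCGAAATAAGGCAGTGTTAAAGTAGGTCACGTGCCGCATGCCGCATTAGAGA-3'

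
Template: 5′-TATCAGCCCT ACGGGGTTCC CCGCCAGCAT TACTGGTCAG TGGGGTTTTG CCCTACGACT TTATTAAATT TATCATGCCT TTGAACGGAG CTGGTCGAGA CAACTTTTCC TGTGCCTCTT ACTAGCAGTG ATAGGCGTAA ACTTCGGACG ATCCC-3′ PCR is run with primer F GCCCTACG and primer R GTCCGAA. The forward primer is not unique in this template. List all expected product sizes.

144 bp, 100 bp

The forward primer GCCCTACG matches the top strand at positions 6–13, 50–57.
The reverse primer's reverse complement is TTCGGAC, matching at positions 143–149.
Each forward site pairs with the reverse site to give a product ending at position 149: sizes 144, 100 bp.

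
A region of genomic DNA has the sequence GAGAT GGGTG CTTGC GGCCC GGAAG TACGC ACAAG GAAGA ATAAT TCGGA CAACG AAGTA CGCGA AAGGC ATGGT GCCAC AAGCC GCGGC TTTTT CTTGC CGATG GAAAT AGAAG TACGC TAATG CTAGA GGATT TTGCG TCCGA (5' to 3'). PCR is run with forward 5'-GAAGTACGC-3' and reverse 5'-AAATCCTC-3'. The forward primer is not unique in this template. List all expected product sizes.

The forward primer GAAGTACGC matches the top strand at positions 22–30, 55–63, 112–120.
The reverse primer's reverse complement is GAGGATTT, matching at positions 129–136.
Each forward site pairs with the reverse site to give a product ending at position 136: sizes 115, 82, 25 bp.

115 bp, 82 bp, 25 bp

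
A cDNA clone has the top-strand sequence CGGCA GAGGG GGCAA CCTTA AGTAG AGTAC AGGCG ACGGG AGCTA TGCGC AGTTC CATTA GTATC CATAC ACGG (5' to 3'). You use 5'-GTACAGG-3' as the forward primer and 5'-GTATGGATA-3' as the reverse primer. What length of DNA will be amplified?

44 bp

The forward primer matches the template at positions 27–33.
Reverse complement of the reverse primer: TATCCATAC. This occurs on the top strand at positions 62–70.
Amplicon spans positions 27–70: 44 bp.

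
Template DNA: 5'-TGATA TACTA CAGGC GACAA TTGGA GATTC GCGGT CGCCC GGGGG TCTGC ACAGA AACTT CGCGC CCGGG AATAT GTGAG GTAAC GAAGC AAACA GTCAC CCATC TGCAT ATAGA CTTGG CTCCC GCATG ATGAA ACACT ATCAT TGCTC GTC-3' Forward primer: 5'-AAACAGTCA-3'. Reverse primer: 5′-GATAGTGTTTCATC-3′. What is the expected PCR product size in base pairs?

The forward primer matches the template at positions 91–99.
Taking the reverse complement of GATAGTGTTTCATC gives GATGAAACACTATC, found at positions 130–143 on the template; the primer anneals here to the top strand with its 3' end pointing upstream.
The product runs from position 91 to position 143, so its length is 143 − 91 + 1 = 53 bp.

53 bp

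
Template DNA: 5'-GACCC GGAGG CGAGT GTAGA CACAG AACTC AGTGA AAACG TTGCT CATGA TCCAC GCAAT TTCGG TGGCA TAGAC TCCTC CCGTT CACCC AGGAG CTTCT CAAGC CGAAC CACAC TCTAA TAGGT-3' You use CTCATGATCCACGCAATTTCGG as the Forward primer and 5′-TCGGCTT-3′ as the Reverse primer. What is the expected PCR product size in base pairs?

The forward primer matches the template at positions 44–65.
Taking the reverse complement of TCGGCTT gives AAGCCGA, found at positions 102–108 on the template; the primer anneals here to the top strand with its 3' end pointing upstream.
Amplicon spans positions 44–108: 65 bp.

65 bp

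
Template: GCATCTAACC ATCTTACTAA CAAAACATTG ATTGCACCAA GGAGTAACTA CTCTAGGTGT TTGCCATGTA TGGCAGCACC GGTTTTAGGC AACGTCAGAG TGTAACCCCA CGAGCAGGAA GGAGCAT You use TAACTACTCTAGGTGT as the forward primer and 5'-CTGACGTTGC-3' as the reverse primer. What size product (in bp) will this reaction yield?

54 bp

Forward primer TAACTACTCTAGGTGT is found on the top strand at positions 45–60.
Reverse complement of the reverse primer: GCAACGTCAG. This occurs on the top strand at positions 89–98.
Product length = (reverse-primer end) − (forward-primer start) + 1 = 98 − 45 + 1 = 54 bp.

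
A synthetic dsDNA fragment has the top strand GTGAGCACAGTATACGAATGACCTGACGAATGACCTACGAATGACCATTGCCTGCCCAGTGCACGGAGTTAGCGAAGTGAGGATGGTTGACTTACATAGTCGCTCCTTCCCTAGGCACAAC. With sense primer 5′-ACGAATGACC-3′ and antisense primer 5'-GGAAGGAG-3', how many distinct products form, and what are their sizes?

The forward primer ACGAATGACC matches the top strand at positions 14–23, 26–35, 37–46.
The reverse primer's reverse complement is CTCCTTCC, matching at positions 103–110.
Each forward site pairs with the reverse site to give a product ending at position 110: sizes 97, 85, 74 bp.

Three products: 97 bp, 85 bp, 74 bp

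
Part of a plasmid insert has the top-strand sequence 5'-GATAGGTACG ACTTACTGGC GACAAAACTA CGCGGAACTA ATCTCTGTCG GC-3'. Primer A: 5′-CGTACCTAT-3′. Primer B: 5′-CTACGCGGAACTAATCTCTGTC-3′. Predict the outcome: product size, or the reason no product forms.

No product — the primers' 3' ends point away from each other.

Primer A (CGTACCTAT) has reverse complement ATAGGTACG, which matches the top strand at positions 2–10; primer A anneals to the top strand there with its 3' end pointing upstream toward position 2.
Primer B (CTACGCGGAACTAATCTCTGTC) matches the top strand directly at positions 28–49; it anneals to the bottom strand with its 3' end pointing downstream toward position 49.
The 3' ends diverge (primer A extends toward position 1, primer B toward position 52), so the primers never converge on a shared product.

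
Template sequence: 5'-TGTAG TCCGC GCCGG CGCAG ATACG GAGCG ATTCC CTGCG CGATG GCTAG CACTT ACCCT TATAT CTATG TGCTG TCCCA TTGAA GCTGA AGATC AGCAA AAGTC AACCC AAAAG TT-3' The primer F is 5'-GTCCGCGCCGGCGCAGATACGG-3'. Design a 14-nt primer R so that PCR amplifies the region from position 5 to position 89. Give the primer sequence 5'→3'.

The product's 3' end on the top strand is position 89.
The reverse primer anneals to the top strand over positions 76–89, i.e. to TCCCATTGAAGCTG.
Its sequence written 5'→3' is the reverse complement: CAGCTTCAATGGGA.

5'-CAGCTTCAATGGGA-3'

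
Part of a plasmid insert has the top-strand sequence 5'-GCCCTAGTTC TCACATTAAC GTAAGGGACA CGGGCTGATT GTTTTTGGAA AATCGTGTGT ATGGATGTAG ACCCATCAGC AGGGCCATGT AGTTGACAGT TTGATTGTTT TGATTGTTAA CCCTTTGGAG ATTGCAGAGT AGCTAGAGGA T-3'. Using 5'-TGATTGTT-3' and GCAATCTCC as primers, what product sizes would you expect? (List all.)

The forward primer TGATTGTT matches the top strand at positions 36–43, 102–109, 111–118.
The reverse primer's reverse complement is GGAGATTGC, matching at positions 127–135.
Each forward site pairs with the reverse site to give a product ending at position 135: sizes 100, 34, 25 bp.

100 bp, 34 bp, 25 bp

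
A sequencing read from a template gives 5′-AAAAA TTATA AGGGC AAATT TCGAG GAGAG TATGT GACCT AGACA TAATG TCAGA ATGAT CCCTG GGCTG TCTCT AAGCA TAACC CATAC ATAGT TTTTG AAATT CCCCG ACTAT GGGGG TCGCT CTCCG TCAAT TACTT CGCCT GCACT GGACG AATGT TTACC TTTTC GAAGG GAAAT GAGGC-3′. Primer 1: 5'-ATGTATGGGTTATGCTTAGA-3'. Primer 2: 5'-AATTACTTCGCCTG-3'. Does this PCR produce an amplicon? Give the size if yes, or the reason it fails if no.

No product — the primers' 3' ends point away from each other.

Primer 1 (ATGTATGGGTTATGCTTAGA) has reverse complement TCTAAGCATAACCCATACAT, which matches the top strand at positions 73–92; primer 1 anneals to the top strand there with its 3' end pointing upstream toward position 73.
Primer 2 (AATTACTTCGCCTG) matches the top strand directly at positions 133–146; it anneals to the bottom strand with its 3' end pointing downstream toward position 146.
The 3' ends diverge (primer 1 extends toward position 1, primer 2 toward position 185), so the primers never converge on a shared product.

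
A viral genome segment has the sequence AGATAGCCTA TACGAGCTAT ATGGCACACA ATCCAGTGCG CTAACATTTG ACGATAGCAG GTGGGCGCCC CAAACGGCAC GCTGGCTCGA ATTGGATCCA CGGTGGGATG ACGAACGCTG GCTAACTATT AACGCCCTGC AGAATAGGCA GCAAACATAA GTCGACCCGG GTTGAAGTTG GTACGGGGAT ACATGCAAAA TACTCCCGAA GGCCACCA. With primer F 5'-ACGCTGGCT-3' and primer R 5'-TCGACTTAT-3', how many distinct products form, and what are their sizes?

The forward primer ACGCTGGCT matches the top strand at positions 79–87, 115–123.
The reverse primer's reverse complement is ATAAGTCGA, matching at positions 157–165.
Each forward site pairs with the reverse site to give a product ending at position 165: sizes 87, 51 bp.

Two products: 87 bp, 51 bp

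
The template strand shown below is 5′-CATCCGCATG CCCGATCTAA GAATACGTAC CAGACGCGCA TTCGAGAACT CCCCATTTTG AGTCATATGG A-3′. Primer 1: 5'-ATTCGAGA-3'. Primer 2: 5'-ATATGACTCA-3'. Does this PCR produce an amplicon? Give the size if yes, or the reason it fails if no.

Yes — a 29 bp product.

Primer 1 (ATTCGAGA) matches the top strand at positions 40–47; it acts as a forward primer.
Primer 2's reverse complement is TGAGTCATAT, matching the top strand at positions 59–68; it acts as a reverse primer.
The 3' ends face each other across positions 40–68, giving a 29 bp product.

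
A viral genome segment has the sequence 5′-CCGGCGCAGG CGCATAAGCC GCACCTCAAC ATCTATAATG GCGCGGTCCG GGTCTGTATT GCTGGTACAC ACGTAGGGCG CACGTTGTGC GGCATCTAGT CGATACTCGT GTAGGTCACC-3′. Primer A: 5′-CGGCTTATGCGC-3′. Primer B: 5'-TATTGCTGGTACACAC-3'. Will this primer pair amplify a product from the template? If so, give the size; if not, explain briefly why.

No product — the primers' 3' ends point away from each other.

Primer A (CGGCTTATGCGC) has reverse complement GCGCATAAGCCG, which matches the top strand at positions 10–21; primer A anneals to the top strand there with its 3' end pointing upstream toward position 10.
Primer B (TATTGCTGGTACACAC) matches the top strand directly at positions 57–72; it anneals to the bottom strand with its 3' end pointing downstream toward position 72.
The 3' ends diverge (primer A extends toward position 1, primer B toward position 120), so the primers never converge on a shared product.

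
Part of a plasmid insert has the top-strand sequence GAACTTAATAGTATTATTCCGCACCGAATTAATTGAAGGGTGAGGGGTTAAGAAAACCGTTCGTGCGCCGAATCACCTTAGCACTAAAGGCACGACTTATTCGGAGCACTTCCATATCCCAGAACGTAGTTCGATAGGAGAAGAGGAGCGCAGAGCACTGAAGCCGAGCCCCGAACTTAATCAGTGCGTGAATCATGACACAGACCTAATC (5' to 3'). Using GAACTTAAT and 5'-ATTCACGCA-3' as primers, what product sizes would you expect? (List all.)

193 bp, 21 bp

The forward primer GAACTTAAT matches the top strand at positions 1–9, 173–181.
The reverse primer's reverse complement is TGCGTGAAT, matching at positions 185–193.
Each forward site pairs with the reverse site to give a product ending at position 193: sizes 193, 21 bp.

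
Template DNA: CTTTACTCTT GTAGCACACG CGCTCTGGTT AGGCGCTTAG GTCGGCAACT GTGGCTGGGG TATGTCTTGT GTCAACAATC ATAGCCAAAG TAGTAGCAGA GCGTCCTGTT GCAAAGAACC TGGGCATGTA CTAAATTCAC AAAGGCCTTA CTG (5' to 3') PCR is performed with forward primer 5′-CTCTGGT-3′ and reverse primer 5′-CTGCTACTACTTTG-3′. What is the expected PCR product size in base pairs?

The forward primer matches the template at positions 23–29.
The reverse primer's reverse complement is CAAAGTAGTAGCAG, which matches the template at positions 86–99.
Product length = (reverse-primer end) − (forward-primer start) + 1 = 99 − 23 + 1 = 77 bp.

77 bp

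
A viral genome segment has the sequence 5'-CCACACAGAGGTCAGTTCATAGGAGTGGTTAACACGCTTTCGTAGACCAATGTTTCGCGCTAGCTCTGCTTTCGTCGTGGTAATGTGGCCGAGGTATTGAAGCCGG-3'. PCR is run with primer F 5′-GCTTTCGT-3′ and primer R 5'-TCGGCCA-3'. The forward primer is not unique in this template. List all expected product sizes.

The forward primer GCTTTCGT matches the top strand at positions 36–43, 68–75.
The reverse primer's reverse complement is TGGCCGA, matching at positions 86–92.
Each forward site pairs with the reverse site to give a product ending at position 92: sizes 57, 25 bp.

57 bp, 25 bp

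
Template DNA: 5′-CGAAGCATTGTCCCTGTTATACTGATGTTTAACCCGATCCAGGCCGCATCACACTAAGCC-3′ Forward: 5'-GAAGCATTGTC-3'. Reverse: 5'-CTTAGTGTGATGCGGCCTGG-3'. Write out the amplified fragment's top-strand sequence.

5'-GAAGCATTGTCCCTGTTATACTGATGTTTAACCCGATCCAGGCCGCATCACACTAAG-3'

Forward primer GAAGCATTGTC is found on the top strand at positions 2–12.
Reverse complement of the reverse primer: CCAGGCCGCATCACACTAAG. This occurs on the top strand at positions 39–58.
The product is the template from position 2 through 58 (57 bp).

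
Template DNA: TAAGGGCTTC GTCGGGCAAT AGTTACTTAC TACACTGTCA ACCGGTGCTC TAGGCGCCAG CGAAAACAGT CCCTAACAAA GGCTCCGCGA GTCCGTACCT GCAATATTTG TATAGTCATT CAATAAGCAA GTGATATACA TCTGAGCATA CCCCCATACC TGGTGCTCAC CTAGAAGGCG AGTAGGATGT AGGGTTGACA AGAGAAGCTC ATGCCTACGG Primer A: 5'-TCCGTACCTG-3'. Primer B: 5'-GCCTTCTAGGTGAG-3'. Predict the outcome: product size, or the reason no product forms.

Primer A (TCCGTACCTG) matches the top strand at positions 92–101; it acts as a forward primer.
Primer B's reverse complement is CTCACCTAGAAGGC, matching the top strand at positions 166–179; it acts as a reverse primer.
The 3' ends face each other across positions 92–179, giving an 88 bp product.

Yes — an 88 bp product.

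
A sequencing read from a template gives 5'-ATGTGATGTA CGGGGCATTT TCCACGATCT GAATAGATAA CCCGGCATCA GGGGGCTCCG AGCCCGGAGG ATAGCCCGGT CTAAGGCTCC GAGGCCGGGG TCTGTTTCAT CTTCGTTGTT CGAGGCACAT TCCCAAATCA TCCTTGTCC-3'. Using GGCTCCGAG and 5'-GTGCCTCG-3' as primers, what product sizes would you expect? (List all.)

The forward primer GGCTCCGAG matches the top strand at positions 54–62, 85–93.
The reverse primer's reverse complement is CGAGGCAC, matching at positions 121–128.
Each forward site pairs with the reverse site to give a product ending at position 128: sizes 75, 44 bp.

75 bp, 44 bp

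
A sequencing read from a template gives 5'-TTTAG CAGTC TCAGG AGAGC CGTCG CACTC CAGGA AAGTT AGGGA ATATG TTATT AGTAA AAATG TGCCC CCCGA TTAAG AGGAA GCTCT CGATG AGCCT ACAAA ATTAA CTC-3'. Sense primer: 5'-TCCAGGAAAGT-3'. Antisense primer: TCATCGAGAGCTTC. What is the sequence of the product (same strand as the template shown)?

5'-TCCAGGAAAGTTAGGGAATATGTTATTAGTAAAAATGTGCCCCCCGATTAAGAGGAAGCTCTCGATGA-3'

The forward primer matches the template at positions 29–39.
The reverse primer's reverse complement is GAAGCTCTCGATGA, which matches the template at positions 83–96.
The product is the template from position 29 through 96 (68 bp).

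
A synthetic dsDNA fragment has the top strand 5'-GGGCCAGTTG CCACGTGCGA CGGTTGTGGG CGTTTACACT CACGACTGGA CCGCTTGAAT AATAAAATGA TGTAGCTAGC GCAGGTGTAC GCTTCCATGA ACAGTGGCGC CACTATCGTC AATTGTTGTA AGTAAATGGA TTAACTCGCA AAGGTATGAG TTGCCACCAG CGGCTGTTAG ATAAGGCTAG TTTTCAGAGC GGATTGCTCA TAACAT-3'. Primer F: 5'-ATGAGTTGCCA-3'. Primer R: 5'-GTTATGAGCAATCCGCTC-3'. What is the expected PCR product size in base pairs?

The forward primer matches the template at positions 156–166.
Taking the reverse complement of GTTATGAGCAATCCGCTC gives GAGCGGATTGCTCATAAC, found at positions 197–214 on the template; the primer anneals here to the top strand with its 3' end pointing upstream.
The product runs from position 156 to position 214, so its length is 214 − 156 + 1 = 59 bp.

59 bp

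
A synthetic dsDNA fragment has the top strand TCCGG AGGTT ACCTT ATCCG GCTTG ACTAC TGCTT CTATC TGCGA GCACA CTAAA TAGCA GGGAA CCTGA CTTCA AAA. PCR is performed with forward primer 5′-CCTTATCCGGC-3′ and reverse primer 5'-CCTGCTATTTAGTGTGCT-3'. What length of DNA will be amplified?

51 bp

Scanning the template, CCTTATCCGGC occurs at positions 12–22; this primer anneals to the bottom strand there with its 3' end pointing downstream.
Taking the reverse complement of CCTGCTATTTAGTGTGCT gives AGCACACTAAATAGCAGG, found at positions 45–62 on the template; the primer anneals here to the top strand with its 3' end pointing upstream.
Product length = (reverse-primer end) − (forward-primer start) + 1 = 62 − 12 + 1 = 51 bp.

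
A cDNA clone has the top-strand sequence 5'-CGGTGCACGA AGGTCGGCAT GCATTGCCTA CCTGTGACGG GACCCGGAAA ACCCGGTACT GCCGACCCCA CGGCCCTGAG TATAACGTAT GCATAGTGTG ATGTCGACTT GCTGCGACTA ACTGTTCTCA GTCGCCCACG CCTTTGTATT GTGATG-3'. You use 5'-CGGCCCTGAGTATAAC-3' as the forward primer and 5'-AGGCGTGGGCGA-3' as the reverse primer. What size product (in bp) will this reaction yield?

73 bp

Forward primer CGGCCCTGAGTATAAC is found on the top strand at positions 71–86.
The reverse primer's reverse complement is TCGCCCACGCCT, which matches the template at positions 132–143.
Amplicon spans positions 71–143: 73 bp.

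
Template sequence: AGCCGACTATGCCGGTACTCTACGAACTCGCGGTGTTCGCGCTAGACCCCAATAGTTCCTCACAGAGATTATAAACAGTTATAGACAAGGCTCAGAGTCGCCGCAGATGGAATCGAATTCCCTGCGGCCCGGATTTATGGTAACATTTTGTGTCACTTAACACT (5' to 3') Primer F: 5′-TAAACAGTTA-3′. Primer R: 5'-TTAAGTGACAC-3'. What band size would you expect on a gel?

Scanning the template, TAAACAGTTA occurs at positions 72–81; this primer anneals to the bottom strand there with its 3' end pointing downstream.
The reverse primer's reverse complement is GTGTCACTTAA, which matches the template at positions 150–160.
The product runs from position 72 to position 160, so its length is 160 − 72 + 1 = 89 bp.

89 bp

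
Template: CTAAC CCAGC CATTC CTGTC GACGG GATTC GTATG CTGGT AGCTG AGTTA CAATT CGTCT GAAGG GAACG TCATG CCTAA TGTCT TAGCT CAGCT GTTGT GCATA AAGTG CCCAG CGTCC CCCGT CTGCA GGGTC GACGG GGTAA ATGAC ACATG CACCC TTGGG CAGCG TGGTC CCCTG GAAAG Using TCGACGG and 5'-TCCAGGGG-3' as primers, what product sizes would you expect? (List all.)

The forward primer TCGACGG matches the top strand at positions 19–25, 134–140.
The reverse primer's reverse complement is CCCCTGGA, matching at positions 175–182.
Each forward site pairs with the reverse site to give a product ending at position 182: sizes 164, 49 bp.

164 bp, 49 bp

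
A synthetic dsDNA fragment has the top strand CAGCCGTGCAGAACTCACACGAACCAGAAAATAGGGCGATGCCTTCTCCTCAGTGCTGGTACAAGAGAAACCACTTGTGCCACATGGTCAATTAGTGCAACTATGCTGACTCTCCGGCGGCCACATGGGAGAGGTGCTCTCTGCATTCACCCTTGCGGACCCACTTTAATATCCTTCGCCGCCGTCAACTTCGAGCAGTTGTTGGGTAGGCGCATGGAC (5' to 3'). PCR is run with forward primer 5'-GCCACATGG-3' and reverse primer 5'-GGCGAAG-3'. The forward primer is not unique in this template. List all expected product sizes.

102 bp, 61 bp

The forward primer GCCACATGG matches the top strand at positions 79–87, 120–128.
The reverse primer's reverse complement is CTTCGCC, matching at positions 174–180.
Each forward site pairs with the reverse site to give a product ending at position 180: sizes 102, 61 bp.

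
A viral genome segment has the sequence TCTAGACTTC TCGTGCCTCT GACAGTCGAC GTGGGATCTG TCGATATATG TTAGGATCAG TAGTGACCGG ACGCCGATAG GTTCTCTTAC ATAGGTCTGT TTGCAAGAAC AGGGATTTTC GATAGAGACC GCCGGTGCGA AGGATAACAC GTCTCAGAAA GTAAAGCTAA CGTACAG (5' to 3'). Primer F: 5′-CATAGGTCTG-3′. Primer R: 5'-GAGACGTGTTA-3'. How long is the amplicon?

Forward primer CATAGGTCTG is found on the top strand at positions 90–99.
Taking the reverse complement of GAGACGTGTTA gives TAACACGTCTC, found at positions 145–155 on the template; the primer anneals here to the top strand with its 3' end pointing upstream.
Amplicon spans positions 90–155: 66 bp.

66 bp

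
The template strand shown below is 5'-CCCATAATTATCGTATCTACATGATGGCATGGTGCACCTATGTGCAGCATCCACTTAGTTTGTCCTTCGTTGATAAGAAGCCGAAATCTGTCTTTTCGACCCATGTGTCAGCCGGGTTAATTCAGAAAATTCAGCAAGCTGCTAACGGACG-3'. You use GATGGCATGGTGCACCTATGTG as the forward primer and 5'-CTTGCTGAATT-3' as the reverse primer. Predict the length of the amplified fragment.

116 bp

The forward primer matches the template at positions 23–44.
The reverse primer's reverse complement is AATTCAGCAAG, which matches the template at positions 128–138.
The product runs from position 23 to position 138, so its length is 138 − 23 + 1 = 116 bp.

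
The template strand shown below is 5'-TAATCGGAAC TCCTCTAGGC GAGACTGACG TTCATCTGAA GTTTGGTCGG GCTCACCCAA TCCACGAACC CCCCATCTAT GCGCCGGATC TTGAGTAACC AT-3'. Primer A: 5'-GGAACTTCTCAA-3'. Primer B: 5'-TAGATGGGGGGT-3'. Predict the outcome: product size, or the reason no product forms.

Primer A (GGAACTTCTCAA) does not match the top strand, and its reverse complement TTGAGAAGTTCC does not match either.
With no annealing site for primer A, no amplification occurs.

No product — primer A has no binding site in the template.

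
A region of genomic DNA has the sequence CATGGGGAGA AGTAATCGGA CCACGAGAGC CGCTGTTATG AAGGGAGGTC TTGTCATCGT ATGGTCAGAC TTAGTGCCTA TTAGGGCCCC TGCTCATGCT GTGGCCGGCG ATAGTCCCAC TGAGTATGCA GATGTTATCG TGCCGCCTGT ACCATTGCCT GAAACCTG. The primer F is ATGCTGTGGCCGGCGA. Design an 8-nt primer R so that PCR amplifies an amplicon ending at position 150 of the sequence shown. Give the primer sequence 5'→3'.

5'-ACAGGCGG-3'

The forward primer binds at positions 96–111; the product's 3' end on the top strand is position 150.
The reverse primer anneals to the top strand over positions 143–150, i.e. to CCGCCTGT.
Its sequence written 5'→3' is the reverse complement: ACAGGCGG.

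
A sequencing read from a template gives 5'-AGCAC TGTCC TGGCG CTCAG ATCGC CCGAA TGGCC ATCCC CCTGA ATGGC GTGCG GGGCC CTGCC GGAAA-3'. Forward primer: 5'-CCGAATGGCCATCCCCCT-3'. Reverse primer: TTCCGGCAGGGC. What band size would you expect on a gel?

44 bp

The forward primer matches the template at positions 26–43.
The reverse primer's reverse complement is GCCCTGCCGGAA, which matches the template at positions 58–69.
Amplicon spans positions 26–69: 44 bp.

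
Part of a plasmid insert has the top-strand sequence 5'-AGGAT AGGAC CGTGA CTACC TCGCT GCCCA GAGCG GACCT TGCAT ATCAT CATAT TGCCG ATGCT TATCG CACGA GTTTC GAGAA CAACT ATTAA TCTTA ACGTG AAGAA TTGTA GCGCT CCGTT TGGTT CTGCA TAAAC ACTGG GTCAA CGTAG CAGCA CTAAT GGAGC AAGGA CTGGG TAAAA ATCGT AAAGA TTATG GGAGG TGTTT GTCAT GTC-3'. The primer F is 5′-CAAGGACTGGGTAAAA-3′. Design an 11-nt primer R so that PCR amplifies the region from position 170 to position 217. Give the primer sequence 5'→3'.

The product's 3' end on the top strand is position 217.
The reverse primer anneals to the top strand over positions 207–217, i.e. to GTTTGTCATGT.
Its sequence written 5'→3' is the reverse complement: ACATGACAAAC.

5'-ACATGACAAAC-3'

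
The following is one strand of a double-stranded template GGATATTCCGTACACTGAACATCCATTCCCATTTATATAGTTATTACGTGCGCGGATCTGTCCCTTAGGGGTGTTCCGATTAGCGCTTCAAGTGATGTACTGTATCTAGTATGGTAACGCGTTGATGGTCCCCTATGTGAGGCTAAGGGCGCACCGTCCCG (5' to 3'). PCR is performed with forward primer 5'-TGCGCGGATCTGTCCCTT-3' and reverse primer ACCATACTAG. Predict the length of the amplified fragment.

The forward primer matches the template at positions 49–66.
The reverse primer's reverse complement is CTAGTATGGT, which matches the template at positions 106–115.
Product length = (reverse-primer end) − (forward-primer start) + 1 = 115 − 49 + 1 = 67 bp.

67 bp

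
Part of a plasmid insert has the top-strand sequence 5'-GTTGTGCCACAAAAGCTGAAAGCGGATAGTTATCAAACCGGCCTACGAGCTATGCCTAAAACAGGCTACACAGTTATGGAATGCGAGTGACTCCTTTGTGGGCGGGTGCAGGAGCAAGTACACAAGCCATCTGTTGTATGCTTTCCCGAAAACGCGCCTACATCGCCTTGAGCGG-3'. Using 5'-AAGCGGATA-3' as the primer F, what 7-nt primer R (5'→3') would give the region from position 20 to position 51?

5'-AGCTCGT-3'

The product's 3' end on the top strand is position 51.
The reverse primer anneals to the top strand over positions 45–51, i.e. to ACGAGCT.
Its sequence written 5'→3' is the reverse complement: AGCTCGT.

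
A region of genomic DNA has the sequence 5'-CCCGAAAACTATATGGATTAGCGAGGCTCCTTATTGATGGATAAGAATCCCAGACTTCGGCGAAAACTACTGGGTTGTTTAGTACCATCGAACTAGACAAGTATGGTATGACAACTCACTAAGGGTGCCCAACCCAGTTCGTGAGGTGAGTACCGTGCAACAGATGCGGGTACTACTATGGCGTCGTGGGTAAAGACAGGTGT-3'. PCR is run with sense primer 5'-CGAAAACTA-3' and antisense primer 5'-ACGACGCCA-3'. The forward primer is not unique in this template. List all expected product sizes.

185 bp, 127 bp

The forward primer CGAAAACTA matches the top strand at positions 3–11, 61–69.
The reverse primer's reverse complement is TGGCGTCGT, matching at positions 179–187.
Each forward site pairs with the reverse site to give a product ending at position 187: sizes 185, 127 bp.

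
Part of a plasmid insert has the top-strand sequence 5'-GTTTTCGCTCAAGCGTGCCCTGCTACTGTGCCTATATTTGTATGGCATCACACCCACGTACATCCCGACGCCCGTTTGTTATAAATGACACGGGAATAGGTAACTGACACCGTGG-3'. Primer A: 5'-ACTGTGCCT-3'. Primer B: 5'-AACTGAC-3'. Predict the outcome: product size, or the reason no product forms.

Primer A (ACTGTGCCT) matches the top strand at positions 25–33 (3' end points downstream).
Primer B (AACTGAC) also matches the top strand directly, at positions 102–108 — its reverse complement GTCAGTT is not present.
Both primers anneal to the bottom strand with 3' ends pointing the same way, so neither can prime synthesis back toward the other.

No product — both primers anneal to the same strand and extend in the same direction.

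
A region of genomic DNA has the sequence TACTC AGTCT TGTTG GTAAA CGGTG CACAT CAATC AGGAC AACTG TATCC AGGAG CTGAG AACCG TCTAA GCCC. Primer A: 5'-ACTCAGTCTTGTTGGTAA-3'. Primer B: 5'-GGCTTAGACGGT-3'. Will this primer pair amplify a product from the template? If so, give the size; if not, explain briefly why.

Primer A (ACTCAGTCTTGTTGGTAA) matches the top strand at positions 2–19; it acts as a forward primer.
Primer B's reverse complement is ACCGTCTAAGCC, matching the top strand at positions 62–73; it acts as a reverse primer.
The 3' ends face each other across positions 2–73, giving a 72 bp product.

Yes — a 72 bp product.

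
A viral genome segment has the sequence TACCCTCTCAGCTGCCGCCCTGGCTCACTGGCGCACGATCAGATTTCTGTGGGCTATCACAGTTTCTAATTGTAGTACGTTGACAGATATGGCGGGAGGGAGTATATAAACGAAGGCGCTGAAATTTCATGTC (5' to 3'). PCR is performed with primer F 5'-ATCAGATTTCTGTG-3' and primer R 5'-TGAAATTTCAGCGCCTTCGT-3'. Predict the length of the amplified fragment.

92 bp

Scanning the template, ATCAGATTTCTGTG occurs at positions 38–51; this primer anneals to the bottom strand there with its 3' end pointing downstream.
Reverse complement of the reverse primer: ACGAAGGCGCTGAAATTTCA. This occurs on the top strand at positions 110–129.
Product length = (reverse-primer end) − (forward-primer start) + 1 = 129 − 38 + 1 = 92 bp.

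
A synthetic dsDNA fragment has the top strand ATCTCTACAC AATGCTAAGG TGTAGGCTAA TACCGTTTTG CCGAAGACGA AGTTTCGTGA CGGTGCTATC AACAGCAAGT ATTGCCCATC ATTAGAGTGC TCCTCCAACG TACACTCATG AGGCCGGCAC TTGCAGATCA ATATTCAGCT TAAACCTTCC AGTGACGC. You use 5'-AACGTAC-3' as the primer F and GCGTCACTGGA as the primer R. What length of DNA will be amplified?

The forward primer matches the template at positions 107–113.
Taking the reverse complement of GCGTCACTGGA gives TCCAGTGACGC, found at positions 158–168 on the template; the primer anneals here to the top strand with its 3' end pointing upstream.
The product runs from position 107 to position 168, so its length is 168 − 107 + 1 = 62 bp.

62 bp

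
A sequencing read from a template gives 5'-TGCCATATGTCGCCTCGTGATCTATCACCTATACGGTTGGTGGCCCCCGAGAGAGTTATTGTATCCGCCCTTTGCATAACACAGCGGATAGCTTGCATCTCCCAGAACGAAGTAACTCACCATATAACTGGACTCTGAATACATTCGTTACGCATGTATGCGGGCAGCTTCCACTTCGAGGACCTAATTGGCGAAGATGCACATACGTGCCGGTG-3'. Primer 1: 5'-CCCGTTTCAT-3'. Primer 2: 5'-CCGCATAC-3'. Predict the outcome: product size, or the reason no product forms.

No product — primer 1 has no binding site in the template.

Primer 1 (CCCGTTTCAT) does not match the top strand, and its reverse complement ATGAAACGGG does not match either.
With no annealing site for primer 1, no amplification occurs.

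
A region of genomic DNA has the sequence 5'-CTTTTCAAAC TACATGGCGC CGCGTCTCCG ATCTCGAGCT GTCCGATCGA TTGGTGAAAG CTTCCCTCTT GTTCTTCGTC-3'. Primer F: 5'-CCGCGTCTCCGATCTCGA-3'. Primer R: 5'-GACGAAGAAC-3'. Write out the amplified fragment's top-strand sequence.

5'-CCGCGTCTCCGATCTCGAGCTGTCCGATCGATTGGTGAAAGCTTCCCTCTTGTTCTTCGTC-3'

The forward primer matches the template at positions 20–37.
Taking the reverse complement of GACGAAGAAC gives GTTCTTCGTC, found at positions 71–80 on the template; the primer anneals here to the top strand with its 3' end pointing upstream.
The product is the template from position 20 through 80 (61 bp).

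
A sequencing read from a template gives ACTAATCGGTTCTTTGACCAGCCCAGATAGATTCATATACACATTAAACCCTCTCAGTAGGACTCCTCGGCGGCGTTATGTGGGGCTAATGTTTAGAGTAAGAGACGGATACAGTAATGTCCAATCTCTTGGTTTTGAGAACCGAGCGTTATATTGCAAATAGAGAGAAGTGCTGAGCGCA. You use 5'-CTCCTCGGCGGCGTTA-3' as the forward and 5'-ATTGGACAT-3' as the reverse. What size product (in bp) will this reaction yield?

63 bp

Forward primer CTCCTCGGCGGCGTTA is found on the top strand at positions 63–78.
Reverse complement of the reverse primer: ATGTCCAAT. This occurs on the top strand at positions 117–125.
Product length = (reverse-primer end) − (forward-primer start) + 1 = 125 − 63 + 1 = 63 bp.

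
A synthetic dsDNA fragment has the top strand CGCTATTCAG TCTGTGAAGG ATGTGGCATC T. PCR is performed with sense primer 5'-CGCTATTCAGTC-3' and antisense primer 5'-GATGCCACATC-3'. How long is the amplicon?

30 bp

Forward primer CGCTATTCAGTC is found on the top strand at positions 1–12.
The reverse primer's reverse complement is GATGTGGCATC, which matches the template at positions 20–30.
Amplicon spans positions 1–30: 30 bp.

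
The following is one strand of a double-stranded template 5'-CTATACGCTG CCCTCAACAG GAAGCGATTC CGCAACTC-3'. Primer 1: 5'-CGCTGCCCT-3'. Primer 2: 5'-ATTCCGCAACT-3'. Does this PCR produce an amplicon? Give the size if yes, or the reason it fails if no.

No product — both primers anneal to the same strand and extend in the same direction.

Primer 1 (CGCTGCCCT) matches the top strand at positions 6–14 (3' end points downstream).
Primer 2 (ATTCCGCAACT) also matches the top strand directly, at positions 27–37 — its reverse complement AGTTGCGGAAT is not present.
Both primers anneal to the bottom strand with 3' ends pointing the same way, so neither can prime synthesis back toward the other.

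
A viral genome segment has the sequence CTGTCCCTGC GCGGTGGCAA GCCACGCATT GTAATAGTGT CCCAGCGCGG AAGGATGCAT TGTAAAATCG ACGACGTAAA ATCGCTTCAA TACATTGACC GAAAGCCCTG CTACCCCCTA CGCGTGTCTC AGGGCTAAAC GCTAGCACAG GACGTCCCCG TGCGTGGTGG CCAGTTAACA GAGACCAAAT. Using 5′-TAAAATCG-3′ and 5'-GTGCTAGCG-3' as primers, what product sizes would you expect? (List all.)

The forward primer TAAAATCG matches the top strand at positions 63–70, 77–84.
The reverse primer's reverse complement is CGCTAGCAC, matching at positions 140–148.
Each forward site pairs with the reverse site to give a product ending at position 148: sizes 86, 72 bp.

86 bp, 72 bp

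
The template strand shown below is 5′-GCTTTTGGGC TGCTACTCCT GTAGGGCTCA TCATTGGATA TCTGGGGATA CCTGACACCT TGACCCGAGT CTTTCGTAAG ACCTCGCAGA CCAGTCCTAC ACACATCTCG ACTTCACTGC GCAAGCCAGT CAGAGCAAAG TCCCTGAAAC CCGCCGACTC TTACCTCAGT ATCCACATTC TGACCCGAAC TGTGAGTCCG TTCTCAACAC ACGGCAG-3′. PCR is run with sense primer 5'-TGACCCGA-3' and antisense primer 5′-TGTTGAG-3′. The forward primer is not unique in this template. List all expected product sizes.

149 bp, 29 bp

The forward primer TGACCCGA matches the top strand at positions 61–68, 181–188.
The reverse primer's reverse complement is CTCAACA, matching at positions 203–209.
Each forward site pairs with the reverse site to give a product ending at position 209: sizes 149, 29 bp.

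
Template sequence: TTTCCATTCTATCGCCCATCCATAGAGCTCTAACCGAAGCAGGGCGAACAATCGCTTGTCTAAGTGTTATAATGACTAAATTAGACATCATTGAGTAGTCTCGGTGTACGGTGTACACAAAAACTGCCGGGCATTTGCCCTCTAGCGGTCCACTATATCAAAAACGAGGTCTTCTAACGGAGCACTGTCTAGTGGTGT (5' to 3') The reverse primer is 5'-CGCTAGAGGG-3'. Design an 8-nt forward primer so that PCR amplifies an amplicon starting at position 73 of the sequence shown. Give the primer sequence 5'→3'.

The reverse primer's reverse complement CCCTCTAGCG matches the template at positions 138–147; the product starts at position 73.
The forward primer is identical to the top strand over positions 73–80: TGACTAAA.

5'-TGACTAAA-3'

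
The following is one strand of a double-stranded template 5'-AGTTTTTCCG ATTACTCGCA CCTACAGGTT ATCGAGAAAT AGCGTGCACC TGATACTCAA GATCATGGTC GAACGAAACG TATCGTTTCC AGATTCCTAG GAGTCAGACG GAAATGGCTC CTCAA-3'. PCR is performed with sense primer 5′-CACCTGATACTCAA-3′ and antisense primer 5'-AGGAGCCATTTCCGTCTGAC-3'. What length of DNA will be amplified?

The forward primer matches the template at positions 47–60.
Reverse complement of the reverse primer: GTCAGACGGAAATGGCTCCT. This occurs on the top strand at positions 103–122.
Amplicon spans positions 47–122: 76 bp.

76 bp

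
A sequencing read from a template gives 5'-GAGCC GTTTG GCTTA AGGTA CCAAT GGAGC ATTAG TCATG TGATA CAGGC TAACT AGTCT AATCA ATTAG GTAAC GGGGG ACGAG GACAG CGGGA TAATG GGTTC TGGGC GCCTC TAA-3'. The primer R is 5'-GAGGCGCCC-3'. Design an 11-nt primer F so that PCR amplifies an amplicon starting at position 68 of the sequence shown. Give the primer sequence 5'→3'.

The reverse primer's reverse complement GGGCGCCTC matches the template at positions 107–115; the product starts at position 68.
The forward primer is identical to the top strand over positions 68–78: TAGGTAACGGG.

5'-TAGGTAACGGG-3'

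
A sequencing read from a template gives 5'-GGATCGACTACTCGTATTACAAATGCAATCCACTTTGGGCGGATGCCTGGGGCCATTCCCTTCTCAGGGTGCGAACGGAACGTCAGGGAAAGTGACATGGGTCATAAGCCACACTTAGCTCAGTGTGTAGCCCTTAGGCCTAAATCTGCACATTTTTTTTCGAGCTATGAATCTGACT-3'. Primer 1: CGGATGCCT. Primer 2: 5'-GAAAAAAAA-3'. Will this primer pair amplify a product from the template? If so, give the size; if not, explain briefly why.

Primer 1 (CGGATGCCT) matches the top strand at positions 40–48; it acts as a forward primer.
Primer 2's reverse complement is TTTTTTTTC, matching the top strand at positions 153–161; it acts as a reverse primer.
The 3' ends face each other across positions 40–161, giving a 122 bp product.

Yes — a 122 bp product.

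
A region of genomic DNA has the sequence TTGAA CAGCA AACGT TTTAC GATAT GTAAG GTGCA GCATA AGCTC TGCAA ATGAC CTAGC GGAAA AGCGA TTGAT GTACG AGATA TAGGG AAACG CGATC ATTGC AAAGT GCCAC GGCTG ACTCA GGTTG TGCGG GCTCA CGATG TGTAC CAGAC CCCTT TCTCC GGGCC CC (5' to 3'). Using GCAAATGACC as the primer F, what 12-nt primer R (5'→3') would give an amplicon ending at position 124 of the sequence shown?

The forward primer binds at positions 47–56; the product's 3' end on the top strand is position 124.
The reverse primer anneals to the top strand over positions 113–124, i.e. to CACGGCTGACTC.
Its sequence written 5'→3' is the reverse complement: GAGTCAGCCGTG.

5'-GAGTCAGCCGTG-3'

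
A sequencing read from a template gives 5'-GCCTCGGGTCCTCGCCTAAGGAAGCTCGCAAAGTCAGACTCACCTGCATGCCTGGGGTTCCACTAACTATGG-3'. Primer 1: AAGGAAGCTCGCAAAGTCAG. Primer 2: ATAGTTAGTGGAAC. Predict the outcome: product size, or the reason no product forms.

Yes — a 53 bp product.

Primer 1 (AAGGAAGCTCGCAAAGTCAG) matches the top strand at positions 18–37; it acts as a forward primer.
Primer 2's reverse complement is GTTCCACTAACTAT, matching the top strand at positions 57–70; it acts as a reverse primer.
The 3' ends face each other across positions 18–70, giving a 53 bp product.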